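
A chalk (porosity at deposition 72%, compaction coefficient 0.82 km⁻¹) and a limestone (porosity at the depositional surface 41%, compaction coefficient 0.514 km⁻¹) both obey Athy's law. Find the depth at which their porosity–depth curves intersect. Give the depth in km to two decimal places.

1.84 km

Set n₀ₐ e^(−cₐz) = n₀ᵦ e^(−cᵦz) ⇒ ln(n₀ₐ/n₀ᵦ) = (cₐ − cᵦ)·z
z = ln(0.72/0.41) / (0.82 − 0.514) = 0.5631 / 0.306 = 1.840 km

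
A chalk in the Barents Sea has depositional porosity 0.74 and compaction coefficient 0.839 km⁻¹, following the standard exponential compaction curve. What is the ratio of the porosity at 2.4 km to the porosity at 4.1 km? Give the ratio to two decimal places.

φ(Z₁)/φ(Z₂) = e^(−k·Z₁)/e^(−k·Z₂) = e^{k(Z₂−Z₁)}
= exp(0.839 × 1.7) = exp(1.426) = 4.1633

4.16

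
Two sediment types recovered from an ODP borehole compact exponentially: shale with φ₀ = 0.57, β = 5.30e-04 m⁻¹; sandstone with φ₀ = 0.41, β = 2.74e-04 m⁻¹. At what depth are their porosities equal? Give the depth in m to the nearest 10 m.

1290 m

Working in km (1 km = 1000 m; β in km⁻¹ = β in m⁻¹ × 1000):
Set φ₀ₐ e^(−βₐZ) = φ₀ᵦ e^(−βᵦZ) ⇒ ln(φ₀ₐ/φ₀ᵦ) = (βₐ − βᵦ)·Z
Z = ln(0.57/0.41) / (0.53 − 0.274) = 0.3295 / 0.256 = 1.287 km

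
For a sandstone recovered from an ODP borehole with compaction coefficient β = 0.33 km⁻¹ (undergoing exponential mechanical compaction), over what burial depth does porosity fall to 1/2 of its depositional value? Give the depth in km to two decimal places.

2.10 km

phi/phi₀ = 1/2 ⇒ exp(−β·d) = 1/2 ⇒ d = ln(2) / β
d = 0.6931 / 0.33 = 2.100 km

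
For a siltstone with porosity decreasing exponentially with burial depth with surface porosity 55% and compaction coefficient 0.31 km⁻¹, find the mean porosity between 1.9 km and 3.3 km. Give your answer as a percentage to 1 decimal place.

⟨φ⟩ = (1/(z₂−z₁)) ∫ φ₀ e^(−cz) dz = φ₀·(e^(−c·z₁) − e^(−c·z₂)) / (c·(z₂−z₁))
e^(−0.31×1.9) = 0.5549; e^(−0.31×3.3) = 0.3595
⟨φ⟩ = 0.55 × (0.5549 − 0.3595) / (0.31 × 1.4) = 0.55 × 0.4502 = 0.2476

24.8%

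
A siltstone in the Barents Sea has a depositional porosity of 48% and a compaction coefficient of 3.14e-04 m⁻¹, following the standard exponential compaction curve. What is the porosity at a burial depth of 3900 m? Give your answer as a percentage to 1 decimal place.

14.1%

Working in km (1 km = 1000 m; c in km⁻¹ = c in m⁻¹ × 1000):
n = n₀·exp(−c·d) = 0.48 × exp(−0.314 × 3.9) = 0.48 × exp(−1.225)
  = 0.48 × 0.2939 = 0.1411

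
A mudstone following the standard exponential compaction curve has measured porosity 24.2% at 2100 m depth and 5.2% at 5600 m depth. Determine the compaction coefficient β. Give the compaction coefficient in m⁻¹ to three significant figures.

0.000439 m⁻¹

Working in km (1 km = 1000 m; β in km⁻¹ = β in m⁻¹ × 1000):
Athy: φ(d) = φ₀ e^(−βd) ⇒ φ₁/φ₂ = e^{β(d₂−d₁)} ⇒ β = ln(φ₁/φ₂)/(d₂−d₁)
β = ln(0.242/0.052) / (5.6 − 2.1) = ln(4.654) / 3.5 = 1.5377 / 3.5 = 0.4393 km⁻¹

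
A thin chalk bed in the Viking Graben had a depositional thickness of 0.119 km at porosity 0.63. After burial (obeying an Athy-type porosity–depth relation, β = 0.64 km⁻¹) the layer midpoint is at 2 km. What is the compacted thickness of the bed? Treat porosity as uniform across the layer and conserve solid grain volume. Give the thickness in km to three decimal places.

Porosity at 2 km: φ = 0.63·exp(−0.64×2) = 0.1752
Solid-volume conservation: h(1−φ) = h₀(1−φ₀) ⇒ h = h₀·(1−φ₀)/(1−φ)
h = 0.119 × (1 − 0.63)/(1 − 0.1752) = 0.119 × 0.4486 = 0.0534 km

0.053 km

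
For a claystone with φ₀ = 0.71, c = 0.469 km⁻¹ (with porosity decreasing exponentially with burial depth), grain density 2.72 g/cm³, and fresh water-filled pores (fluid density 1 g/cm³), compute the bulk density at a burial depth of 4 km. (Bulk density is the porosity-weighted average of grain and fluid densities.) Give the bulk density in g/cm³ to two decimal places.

Porosity at depth: φ = 0.71·exp(−0.469×4) = 0.71×0.1532 = 0.1088
Bulk density: ρ_b = (1−φ)ρ_g + φ·ρ_f = 0.8912×2.72 + 0.1088×1
       = 2.424 + 0.109 = 2.533 g/cm³

2.53 g/cm³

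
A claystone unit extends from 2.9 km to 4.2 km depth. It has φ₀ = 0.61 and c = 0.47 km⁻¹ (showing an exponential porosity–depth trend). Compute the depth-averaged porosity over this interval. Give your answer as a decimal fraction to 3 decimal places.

0.117

⟨φ⟩ = (1/(Z₂−Z₁)) ∫ φ₀ e^(−cZ) dZ = φ₀·(e^(−c·Z₁) − e^(−c·Z₂)) / (c·(Z₂−Z₁))
e^(−0.47×2.9) = 0.2559; e^(−0.47×4.2) = 0.1389
⟨φ⟩ = 0.61 × (0.2559 − 0.1389) / (0.47 × 1.3) = 0.61 × 0.1915 = 0.1168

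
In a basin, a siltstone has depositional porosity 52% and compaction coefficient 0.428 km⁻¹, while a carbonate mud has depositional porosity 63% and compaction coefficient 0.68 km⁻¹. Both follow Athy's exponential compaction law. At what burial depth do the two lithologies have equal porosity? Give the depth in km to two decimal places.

Set n₀ₐ e^(−βₐd) = n₀ᵦ e^(−βᵦd) ⇒ ln(n₀ₐ/n₀ᵦ) = (βₐ − βᵦ)·d
d = ln(0.52/0.63) / (0.428 − 0.68) = -0.1919 / -0.252 = 0.761 km

0.76 km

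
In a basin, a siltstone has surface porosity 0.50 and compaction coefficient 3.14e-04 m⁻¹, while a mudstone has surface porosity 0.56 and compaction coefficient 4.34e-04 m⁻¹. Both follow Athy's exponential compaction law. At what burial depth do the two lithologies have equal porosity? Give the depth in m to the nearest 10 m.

Working in km (1 km = 1000 m; c in km⁻¹ = c in m⁻¹ × 1000):
Set φ₀ₐ e^(−cₐz) = φ₀ᵦ e^(−cᵦz) ⇒ ln(φ₀ₐ/φ₀ᵦ) = (cₐ − cᵦ)·z
z = ln(0.5/0.56) / (0.314 − 0.434) = -0.1133 / -0.12 = 0.944 km

940 m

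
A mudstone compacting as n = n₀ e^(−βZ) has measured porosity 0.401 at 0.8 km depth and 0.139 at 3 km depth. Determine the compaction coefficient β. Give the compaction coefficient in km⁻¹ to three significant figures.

0.482 km⁻¹

Athy: n(Z) = n₀ e^(−βZ) ⇒ n₁/n₂ = e^{β(Z₂−Z₁)} ⇒ β = ln(n₁/n₂)/(Z₂−Z₁)
β = ln(0.401/0.139) / (3 − 0.8) = ln(2.885) / 2.2 = 1.0595 / 2.2 = 0.4816 km⁻¹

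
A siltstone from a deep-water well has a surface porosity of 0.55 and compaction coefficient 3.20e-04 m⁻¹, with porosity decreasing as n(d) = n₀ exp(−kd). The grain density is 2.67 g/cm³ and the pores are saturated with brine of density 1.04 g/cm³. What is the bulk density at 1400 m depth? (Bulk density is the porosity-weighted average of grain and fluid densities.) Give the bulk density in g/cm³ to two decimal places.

2.10 g/cm³

Working in km (1 km = 1000 m; k in km⁻¹ = k in m⁻¹ × 1000):
Porosity at depth: n = 0.55·exp(−0.32×1.4) = 0.55×0.6389 = 0.3514
Bulk density: ρ_b = (1−n)ρ_g + n·ρ_f = 0.6486×2.67 + 0.3514×1.04
       = 1.732 + 0.365 = 2.097 g/cm³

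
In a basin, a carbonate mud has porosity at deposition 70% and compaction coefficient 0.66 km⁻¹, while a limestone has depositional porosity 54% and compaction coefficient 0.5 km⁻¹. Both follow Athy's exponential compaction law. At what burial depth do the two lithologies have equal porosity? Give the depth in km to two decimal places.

Set phi₀ₐ e^(−cₐz) = phi₀ᵦ e^(−cᵦz) ⇒ ln(phi₀ₐ/phi₀ᵦ) = (cₐ − cᵦ)·z
z = ln(0.7/0.54) / (0.66 − 0.5) = 0.2595 / 0.16 = 1.622 km

1.62 km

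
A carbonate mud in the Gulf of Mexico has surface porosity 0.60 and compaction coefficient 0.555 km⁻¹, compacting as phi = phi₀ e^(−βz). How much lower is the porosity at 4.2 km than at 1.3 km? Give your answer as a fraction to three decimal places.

phi(1.3) = 0.6·e^(−0.555×1.3) = 0.2916
phi(4.2) = 0.6·e^(−0.555×4.2) = 0.0583
Δphi = 0.2916 − 0.0583 = 0.2333

0.233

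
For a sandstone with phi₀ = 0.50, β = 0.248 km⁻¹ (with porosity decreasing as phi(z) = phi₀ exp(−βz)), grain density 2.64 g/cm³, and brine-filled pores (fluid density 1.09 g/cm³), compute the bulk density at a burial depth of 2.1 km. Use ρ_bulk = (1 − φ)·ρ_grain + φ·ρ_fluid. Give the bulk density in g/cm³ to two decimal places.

2.18 g/cm³

Porosity at depth: phi = 0.5·exp(−0.248×2.1) = 0.5×0.5940 = 0.2970
Bulk density: ρ_b = (1−phi)ρ_g + phi·ρ_f = 0.7030×2.64 + 0.2970×1.09
       = 1.856 + 0.324 = 2.180 g/cm³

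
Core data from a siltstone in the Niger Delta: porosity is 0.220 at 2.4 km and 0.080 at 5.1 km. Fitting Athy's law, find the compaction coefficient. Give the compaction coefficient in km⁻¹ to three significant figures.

0.375 km⁻¹

Athy: phi(d) = phi₀ e^(−cd) ⇒ phi₁/phi₂ = e^{c(d₂−d₁)} ⇒ c = ln(phi₁/phi₂)/(d₂−d₁)
c = ln(0.22/0.08) / (5.1 − 2.4) = ln(2.75) / 2.7 = 1.0116 / 2.7 = 0.3747 km⁻¹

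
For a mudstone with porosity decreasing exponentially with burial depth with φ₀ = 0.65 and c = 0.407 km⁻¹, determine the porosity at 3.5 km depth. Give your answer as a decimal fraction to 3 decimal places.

φ = φ₀·exp(−c·z) = 0.65 × exp(−0.407 × 3.5) = 0.65 × exp(−1.424)
  = 0.65 × 0.2406 = 0.1564

0.156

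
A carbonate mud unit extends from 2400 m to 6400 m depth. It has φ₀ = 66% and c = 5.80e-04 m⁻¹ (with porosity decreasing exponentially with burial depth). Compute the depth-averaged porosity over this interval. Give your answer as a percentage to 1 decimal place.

Working in km (1 km = 1000 m; c in km⁻¹ = c in m⁻¹ × 1000):
⟨φ⟩ = (1/(z₂−z₁)) ∫ φ₀ e^(−cz) dz = φ₀·(e^(−c·z₁) − e^(−c·z₂)) / (c·(z₂−z₁))
e^(−0.58×2.4) = 0.2486; e^(−0.58×6.4) = 0.0244
⟨φ⟩ = 0.66 × (0.2486 − 0.0244) / (0.58 × 4) = 0.66 × 0.0966 = 0.0638

6.4%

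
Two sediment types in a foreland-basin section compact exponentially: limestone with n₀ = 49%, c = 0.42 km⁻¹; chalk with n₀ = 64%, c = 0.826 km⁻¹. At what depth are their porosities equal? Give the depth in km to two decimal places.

0.66 km

Set n₀ₐ e^(−cₐz) = n₀ᵦ e^(−cᵦz) ⇒ ln(n₀ₐ/n₀ᵦ) = (cₐ − cᵦ)·z
z = ln(0.49/0.64) / (0.42 − 0.826) = -0.2671 / -0.406 = 0.658 km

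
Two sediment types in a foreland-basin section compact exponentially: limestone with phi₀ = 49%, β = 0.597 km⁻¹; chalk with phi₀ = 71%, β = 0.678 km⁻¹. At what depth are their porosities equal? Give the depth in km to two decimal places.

4.58 km

Set phi₀ₐ e^(−βₐz) = phi₀ᵦ e^(−βᵦz) ⇒ ln(phi₀ₐ/phi₀ᵦ) = (βₐ − βᵦ)·z
z = ln(0.49/0.71) / (0.597 − 0.678) = -0.3709 / -0.081 = 4.579 km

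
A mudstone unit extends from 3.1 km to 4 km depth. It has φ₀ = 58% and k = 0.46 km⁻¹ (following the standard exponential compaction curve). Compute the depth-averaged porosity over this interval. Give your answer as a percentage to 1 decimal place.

⟨φ⟩ = (1/(d₂−d₁)) ∫ φ₀ e^(−kd) dd = φ₀·(e^(−k·d₁) − e^(−k·d₂)) / (k·(d₂−d₁))
e^(−0.46×3.1) = 0.2403; e^(−0.46×4) = 0.1588
⟨φ⟩ = 0.58 × (0.2403 − 0.1588) / (0.46 × 0.9) = 0.58 × 0.1967 = 0.1141

11.4%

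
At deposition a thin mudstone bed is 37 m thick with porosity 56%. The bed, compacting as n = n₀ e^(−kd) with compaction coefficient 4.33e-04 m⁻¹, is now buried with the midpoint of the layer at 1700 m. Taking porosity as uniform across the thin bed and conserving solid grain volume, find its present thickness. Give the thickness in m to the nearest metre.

22 m

Working in km (1 km = 1000 m; k in km⁻¹ = k in m⁻¹ × 1000):
Porosity at 1.7 km: n = 0.56·exp(−0.433×1.7) = 0.2682
Solid-volume conservation: h(1−n) = h₀(1−n₀) ⇒ h = h₀·(1−n₀)/(1−n)
h = 0.037 × (1 − 0.56)/(1 − 0.2682) = 0.037 × 0.6013 = 0.0222 km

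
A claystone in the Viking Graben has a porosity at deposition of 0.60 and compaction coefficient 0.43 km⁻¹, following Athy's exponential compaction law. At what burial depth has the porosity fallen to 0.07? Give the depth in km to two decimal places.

5.00 km

Invert Athy's law: z = ln(φ₀/φ) / c
z = ln(0.6/0.07) / 0.43 = ln(8.571) / 0.43 = 2.1484 / 0.43 = 4.996 km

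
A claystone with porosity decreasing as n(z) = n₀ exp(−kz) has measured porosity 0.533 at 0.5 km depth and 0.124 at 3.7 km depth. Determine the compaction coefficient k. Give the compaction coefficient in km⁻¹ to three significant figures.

Athy: n(z) = n₀ e^(−kz) ⇒ n₁/n₂ = e^{k(z₂−z₁)} ⇒ k = ln(n₁/n₂)/(z₂−z₁)
k = ln(0.533/0.124) / (3.7 − 0.5) = ln(4.298) / 3.2 = 1.4582 / 3.2 = 0.4557 km⁻¹

0.456 km⁻¹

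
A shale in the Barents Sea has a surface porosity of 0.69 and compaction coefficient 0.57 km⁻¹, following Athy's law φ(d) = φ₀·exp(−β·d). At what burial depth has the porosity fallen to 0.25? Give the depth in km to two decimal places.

1.78 km

Invert Athy's law: d = ln(φ₀/φ) / β
d = ln(0.69/0.25) / 0.57 = ln(2.76) / 0.57 = 1.0152 / 0.57 = 1.781 km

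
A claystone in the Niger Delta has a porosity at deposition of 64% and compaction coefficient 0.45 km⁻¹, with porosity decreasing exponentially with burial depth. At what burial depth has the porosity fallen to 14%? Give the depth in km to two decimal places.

Invert Athy's law: d = ln(phi₀/phi) / c
d = ln(0.64/0.14) / 0.45 = ln(4.571) / 0.45 = 1.5198 / 0.45 = 3.377 km

3.38 km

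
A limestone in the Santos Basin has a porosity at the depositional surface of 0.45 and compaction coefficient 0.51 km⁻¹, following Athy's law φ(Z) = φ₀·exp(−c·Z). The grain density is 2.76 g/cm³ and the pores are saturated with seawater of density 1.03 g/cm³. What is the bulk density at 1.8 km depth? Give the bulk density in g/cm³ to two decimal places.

Porosity at depth: φ = 0.45·exp(−0.51×1.8) = 0.45×0.3993 = 0.1797
Bulk density: ρ_b = (1−φ)ρ_g + φ·ρ_f = 0.8203×2.76 + 0.1797×1.03
       = 2.264 + 0.185 = 2.449 g/cm³

2.45 g/cm³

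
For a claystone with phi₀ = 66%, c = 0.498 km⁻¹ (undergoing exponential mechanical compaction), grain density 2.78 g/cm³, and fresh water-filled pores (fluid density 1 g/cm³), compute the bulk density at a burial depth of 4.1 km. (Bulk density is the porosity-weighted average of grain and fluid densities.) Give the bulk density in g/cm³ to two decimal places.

2.63 g/cm³

Porosity at depth: phi = 0.66·exp(−0.498×4.1) = 0.66×0.1298 = 0.0857
Bulk density: ρ_b = (1−phi)ρ_g + phi·ρ_f = 0.9143×2.78 + 0.0857×1
       = 2.542 + 0.086 = 2.628 g/cm³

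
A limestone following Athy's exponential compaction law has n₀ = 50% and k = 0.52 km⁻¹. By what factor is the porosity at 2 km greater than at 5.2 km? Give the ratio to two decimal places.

n(z₁)/n(z₂) = e^(−k·z₁)/e^(−k·z₂) = e^{k(z₂−z₁)}
= exp(0.52 × 3.2) = exp(1.664) = 5.2804

5.28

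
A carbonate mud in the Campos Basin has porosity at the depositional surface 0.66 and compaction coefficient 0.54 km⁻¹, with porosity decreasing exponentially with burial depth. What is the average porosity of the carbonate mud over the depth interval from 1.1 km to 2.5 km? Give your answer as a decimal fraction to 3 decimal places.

⟨phi⟩ = (1/(z₂−z₁)) ∫ phi₀ e^(−kz) dz = phi₀·(e^(−k·z₁) − e^(−k·z₂)) / (k·(z₂−z₁))
e^(−0.54×1.1) = 0.5521; e^(−0.54×2.5) = 0.2592
⟨phi⟩ = 0.66 × (0.5521 − 0.2592) / (0.54 × 1.4) = 0.66 × 0.3874 = 0.2557

0.256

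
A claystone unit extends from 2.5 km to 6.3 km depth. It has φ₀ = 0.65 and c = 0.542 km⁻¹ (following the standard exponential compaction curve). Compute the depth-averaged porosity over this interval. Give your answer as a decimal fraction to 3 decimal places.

0.071

⟨φ⟩ = (1/(Z₂−Z₁)) ∫ φ₀ e^(−cZ) dZ = φ₀·(e^(−c·Z₁) − e^(−c·Z₂)) / (c·(Z₂−Z₁))
e^(−0.542×2.5) = 0.2579; e^(−0.542×6.3) = 0.0329
⟨φ⟩ = 0.65 × (0.2579 − 0.0329) / (0.542 × 3.8) = 0.65 × 0.1093 = 0.0710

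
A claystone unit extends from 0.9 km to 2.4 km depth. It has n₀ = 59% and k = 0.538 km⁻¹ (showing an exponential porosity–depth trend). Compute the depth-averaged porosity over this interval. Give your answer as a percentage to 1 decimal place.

⟨n⟩ = (1/(z₂−z₁)) ∫ n₀ e^(−kz) dz = n₀·(e^(−k·z₁) − e^(−k·z₂)) / (k·(z₂−z₁))
e^(−0.538×0.9) = 0.6162; e^(−0.538×2.4) = 0.2749
⟨n⟩ = 0.59 × (0.6162 − 0.2749) / (0.538 × 1.5) = 0.59 × 0.4229 = 0.2495

24.9%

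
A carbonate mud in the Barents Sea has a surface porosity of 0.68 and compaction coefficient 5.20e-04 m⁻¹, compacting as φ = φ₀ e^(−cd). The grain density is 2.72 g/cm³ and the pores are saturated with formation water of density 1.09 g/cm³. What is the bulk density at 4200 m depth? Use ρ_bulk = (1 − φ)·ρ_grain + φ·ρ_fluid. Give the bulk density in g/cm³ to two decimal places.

2.60 g/cm³

Working in km (1 km = 1000 m; c in km⁻¹ = c in m⁻¹ × 1000):
Porosity at depth: φ = 0.68·exp(−0.52×4.2) = 0.68×0.1126 = 0.0766
Bulk density: ρ_b = (1−φ)ρ_g + φ·ρ_f = 0.9234×2.72 + 0.0766×1.09
       = 2.512 + 0.083 = 2.595 g/cm³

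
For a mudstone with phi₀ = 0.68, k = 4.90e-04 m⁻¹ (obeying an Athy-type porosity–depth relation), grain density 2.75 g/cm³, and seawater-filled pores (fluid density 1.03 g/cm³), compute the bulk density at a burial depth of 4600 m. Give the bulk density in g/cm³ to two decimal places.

2.63 g/cm³

Working in km (1 km = 1000 m; k in km⁻¹ = k in m⁻¹ × 1000):
Porosity at depth: phi = 0.68·exp(−0.49×4.6) = 0.68×0.1050 = 0.0714
Bulk density: ρ_b = (1−phi)ρ_g + phi·ρ_f = 0.9286×2.75 + 0.0714×1.03
       = 2.554 + 0.074 = 2.627 g/cm³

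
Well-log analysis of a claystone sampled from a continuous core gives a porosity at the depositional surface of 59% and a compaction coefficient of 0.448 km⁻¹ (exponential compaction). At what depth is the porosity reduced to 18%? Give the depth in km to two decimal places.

Invert Athy's law: d = ln(n₀/n) / c
d = ln(0.59/0.18) / 0.448 = ln(3.278) / 0.448 = 1.1872 / 0.448 = 2.650 km

2.65 km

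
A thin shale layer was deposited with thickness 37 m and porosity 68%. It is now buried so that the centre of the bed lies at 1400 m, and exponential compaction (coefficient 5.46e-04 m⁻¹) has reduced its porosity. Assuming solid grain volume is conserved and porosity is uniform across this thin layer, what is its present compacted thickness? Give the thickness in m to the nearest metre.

Working in km (1 km = 1000 m; c in km⁻¹ = c in m⁻¹ × 1000):
Porosity at 1.4 km: φ = 0.68·exp(−0.546×1.4) = 0.3166
Solid-volume conservation: h(1−φ) = h₀(1−φ₀) ⇒ h = h₀·(1−φ₀)/(1−φ)
h = 0.037 × (1 − 0.68)/(1 − 0.3166) = 0.037 × 0.4683 = 0.0173 km

17 m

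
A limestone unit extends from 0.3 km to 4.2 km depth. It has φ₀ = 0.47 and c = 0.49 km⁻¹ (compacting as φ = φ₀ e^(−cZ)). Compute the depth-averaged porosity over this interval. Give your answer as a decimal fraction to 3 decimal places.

⟨φ⟩ = (1/(Z₂−Z₁)) ∫ φ₀ e^(−cZ) dZ = φ₀·(e^(−c·Z₁) − e^(−c·Z₂)) / (c·(Z₂−Z₁))
e^(−0.49×0.3) = 0.8633; e^(−0.49×4.2) = 0.1277
⟨φ⟩ = 0.47 × (0.8633 − 0.1277) / (0.49 × 3.9) = 0.47 × 0.3849 = 0.1809

0.181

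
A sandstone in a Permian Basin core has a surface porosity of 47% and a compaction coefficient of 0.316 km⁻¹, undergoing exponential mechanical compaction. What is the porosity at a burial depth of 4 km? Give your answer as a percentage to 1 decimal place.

13.3%

phi = phi₀·exp(−c·z) = 0.47 × exp(−0.316 × 4) = 0.47 × exp(−1.264)
  = 0.47 × 0.2825 = 0.1328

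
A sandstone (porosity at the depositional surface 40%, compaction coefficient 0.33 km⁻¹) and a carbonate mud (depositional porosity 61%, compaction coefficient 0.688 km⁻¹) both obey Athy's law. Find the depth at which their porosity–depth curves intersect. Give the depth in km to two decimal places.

1.18 km

Set n₀ₐ e^(−cₐZ) = n₀ᵦ e^(−cᵦZ) ⇒ ln(n₀ₐ/n₀ᵦ) = (cₐ − cᵦ)·Z
Z = ln(0.4/0.61) / (0.33 − 0.688) = -0.4220 / -0.358 = 1.179 km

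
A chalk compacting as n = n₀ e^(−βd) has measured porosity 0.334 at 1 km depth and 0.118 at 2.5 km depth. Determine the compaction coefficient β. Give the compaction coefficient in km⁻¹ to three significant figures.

Athy: n(d) = n₀ e^(−βd) ⇒ n₁/n₂ = e^{β(d₂−d₁)} ⇒ β = ln(n₁/n₂)/(d₂−d₁)
β = ln(0.334/0.118) / (2.5 − 1) = ln(2.831) / 1.5 = 1.0405 / 1.5 = 0.6936 km⁻¹

0.694 km⁻¹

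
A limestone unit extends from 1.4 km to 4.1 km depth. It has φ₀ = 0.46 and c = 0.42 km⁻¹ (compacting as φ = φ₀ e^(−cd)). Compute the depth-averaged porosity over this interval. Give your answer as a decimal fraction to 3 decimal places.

0.153

⟨φ⟩ = (1/(d₂−d₁)) ∫ φ₀ e^(−cd) dd = φ₀·(e^(−c·d₁) − e^(−c·d₂)) / (c·(d₂−d₁))
e^(−0.42×1.4) = 0.5554; e^(−0.42×4.1) = 0.1787
⟨φ⟩ = 0.46 × (0.5554 − 0.1787) / (0.42 × 2.7) = 0.46 × 0.3322 = 0.1528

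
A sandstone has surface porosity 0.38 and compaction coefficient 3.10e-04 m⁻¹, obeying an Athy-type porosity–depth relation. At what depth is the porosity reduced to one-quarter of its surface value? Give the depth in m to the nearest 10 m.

4470 m

Working in km (1 km = 1000 m; β in km⁻¹ = β in m⁻¹ × 1000):
phi/phi₀ = 1/4 ⇒ exp(−β·Z) = 1/4 ⇒ Z = ln(4) / β
Z = 1.3863 / 0.31 = 4.472 km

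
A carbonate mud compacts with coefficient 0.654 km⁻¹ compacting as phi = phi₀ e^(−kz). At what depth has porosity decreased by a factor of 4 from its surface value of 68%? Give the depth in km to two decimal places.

2.12 km

phi/phi₀ = 1/4 ⇒ exp(−k·z) = 1/4 ⇒ z = ln(4) / k
z = 1.3863 / 0.654 = 2.120 km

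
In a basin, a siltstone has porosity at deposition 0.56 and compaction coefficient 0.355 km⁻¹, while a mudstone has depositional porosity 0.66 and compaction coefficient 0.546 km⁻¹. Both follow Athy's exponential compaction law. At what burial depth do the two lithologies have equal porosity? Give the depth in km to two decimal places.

Set n₀ₐ e^(−βₐz) = n₀ᵦ e^(−βᵦz) ⇒ ln(n₀ₐ/n₀ᵦ) = (βₐ − βᵦ)·z
z = ln(0.56/0.66) / (0.355 − 0.546) = -0.1643 / -0.191 = 0.860 km

0.86 km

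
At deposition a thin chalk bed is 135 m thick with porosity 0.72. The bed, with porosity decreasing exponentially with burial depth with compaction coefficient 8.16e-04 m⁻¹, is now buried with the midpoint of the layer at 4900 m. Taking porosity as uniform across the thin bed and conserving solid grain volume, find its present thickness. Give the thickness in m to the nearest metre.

Working in km (1 km = 1000 m; k in km⁻¹ = k in m⁻¹ × 1000):
Porosity at 4.9 km: φ = 0.72·exp(−0.816×4.9) = 0.0132
Solid-volume conservation: h(1−φ) = h₀(1−φ₀) ⇒ h = h₀·(1−φ₀)/(1−φ)
h = 0.135 × (1 − 0.72)/(1 − 0.0132) = 0.135 × 0.2837 = 0.0383 km

38 m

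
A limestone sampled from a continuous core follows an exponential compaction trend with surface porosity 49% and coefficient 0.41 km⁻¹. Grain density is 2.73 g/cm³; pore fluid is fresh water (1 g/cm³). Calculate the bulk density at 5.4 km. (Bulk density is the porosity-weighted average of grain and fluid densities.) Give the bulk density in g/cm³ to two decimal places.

2.64 g/cm³

Porosity at depth: φ = 0.49·exp(−0.41×5.4) = 0.49×0.1093 = 0.0535
Bulk density: ρ_b = (1−φ)ρ_g + φ·ρ_f = 0.9465×2.73 + 0.0535×1
       = 2.584 + 0.054 = 2.637 g/cm³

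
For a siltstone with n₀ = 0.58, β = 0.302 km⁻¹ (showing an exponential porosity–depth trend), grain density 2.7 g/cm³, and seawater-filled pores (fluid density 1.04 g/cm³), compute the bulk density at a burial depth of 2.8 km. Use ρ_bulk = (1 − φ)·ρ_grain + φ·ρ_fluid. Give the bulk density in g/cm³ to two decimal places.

Porosity at depth: n = 0.58·exp(−0.302×2.8) = 0.58×0.4293 = 0.2490
Bulk density: ρ_b = (1−n)ρ_g + n·ρ_f = 0.7510×2.7 + 0.2490×1.04
       = 2.028 + 0.259 = 2.287 g/cm³

2.29 g/cm³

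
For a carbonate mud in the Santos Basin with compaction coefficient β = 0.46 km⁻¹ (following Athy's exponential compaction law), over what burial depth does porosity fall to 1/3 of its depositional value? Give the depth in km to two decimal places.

φ/φ₀ = 1/3 ⇒ exp(−β·z) = 1/3 ⇒ z = ln(3) / β
z = 1.0986 / 0.46 = 2.388 km

2.39 km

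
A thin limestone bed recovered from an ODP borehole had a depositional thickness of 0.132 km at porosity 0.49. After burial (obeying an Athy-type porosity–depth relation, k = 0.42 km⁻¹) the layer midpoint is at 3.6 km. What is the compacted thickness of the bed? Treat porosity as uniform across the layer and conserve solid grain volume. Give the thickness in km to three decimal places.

0.075 km

Porosity at 3.6 km: φ = 0.49·exp(−0.42×3.6) = 0.1080
Solid-volume conservation: h(1−φ) = h₀(1−φ₀) ⇒ h = h₀·(1−φ₀)/(1−φ)
h = 0.132 × (1 − 0.49)/(1 − 0.1080) = 0.132 × 0.5718 = 0.0755 km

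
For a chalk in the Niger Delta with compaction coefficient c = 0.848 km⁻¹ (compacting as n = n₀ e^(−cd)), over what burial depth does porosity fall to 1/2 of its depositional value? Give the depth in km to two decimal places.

0.82 km

n/n₀ = 1/2 ⇒ exp(−c·d) = 1/2 ⇒ d = ln(2) / c
d = 0.6931 / 0.848 = 0.817 km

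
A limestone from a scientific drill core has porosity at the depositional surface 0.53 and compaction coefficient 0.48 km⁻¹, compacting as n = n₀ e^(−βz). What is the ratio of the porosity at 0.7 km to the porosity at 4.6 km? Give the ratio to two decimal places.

6.50

n(z₁)/n(z₂) = e^(−β·z₁)/e^(−β·z₂) = e^{β(z₂−z₁)}
= exp(0.48 × 3.9) = exp(1.872) = 6.5013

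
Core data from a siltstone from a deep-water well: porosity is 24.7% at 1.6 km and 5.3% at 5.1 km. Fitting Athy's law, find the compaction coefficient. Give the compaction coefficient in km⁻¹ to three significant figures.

Athy: n(z) = n₀ e^(−cz) ⇒ n₁/n₂ = e^{c(z₂−z₁)} ⇒ c = ln(n₁/n₂)/(z₂−z₁)
c = ln(0.247/0.053) / (5.1 − 1.6) = ln(4.66) / 3.5 = 1.5391 / 3.5 = 0.4397 km⁻¹

0.440 km⁻¹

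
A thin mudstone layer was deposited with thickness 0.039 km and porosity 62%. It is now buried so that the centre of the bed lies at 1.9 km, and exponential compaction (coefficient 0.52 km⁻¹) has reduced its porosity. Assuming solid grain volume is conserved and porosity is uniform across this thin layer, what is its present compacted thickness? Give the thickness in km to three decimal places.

0.019 km

Porosity at 1.9 km: phi = 0.62·exp(−0.52×1.9) = 0.2308
Solid-volume conservation: h(1−phi) = h₀(1−phi₀) ⇒ h = h₀·(1−phi₀)/(1−phi)
h = 0.039 × (1 − 0.62)/(1 − 0.2308) = 0.039 × 0.4940 = 0.0193 km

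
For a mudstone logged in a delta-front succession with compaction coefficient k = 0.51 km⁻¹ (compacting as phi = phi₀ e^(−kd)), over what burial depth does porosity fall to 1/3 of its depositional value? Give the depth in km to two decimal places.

phi/phi₀ = 1/3 ⇒ exp(−k·d) = 1/3 ⇒ d = ln(3) / k
d = 1.0986 / 0.51 = 2.154 km

2.15 km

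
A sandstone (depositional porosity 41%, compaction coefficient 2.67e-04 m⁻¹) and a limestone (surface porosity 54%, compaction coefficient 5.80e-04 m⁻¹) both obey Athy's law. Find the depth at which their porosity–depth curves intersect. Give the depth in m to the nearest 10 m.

880 m

Working in km (1 km = 1000 m; c in km⁻¹ = c in m⁻¹ × 1000):
Set n₀ₐ e^(−cₐZ) = n₀ᵦ e^(−cᵦZ) ⇒ ln(n₀ₐ/n₀ᵦ) = (cₐ − cᵦ)·Z
Z = ln(0.41/0.54) / (0.267 − 0.58) = -0.2754 / -0.313 = 0.880 km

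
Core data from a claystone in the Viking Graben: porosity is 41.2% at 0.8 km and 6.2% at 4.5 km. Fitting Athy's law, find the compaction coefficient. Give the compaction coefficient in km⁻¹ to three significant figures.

0.512 km⁻¹

Athy: phi(Z) = phi₀ e^(−cZ) ⇒ phi₁/phi₂ = e^{c(Z₂−Z₁)} ⇒ c = ln(phi₁/phi₂)/(Z₂−Z₁)
c = ln(0.412/0.062) / (4.5 − 0.8) = ln(6.645) / 3.7 = 1.8939 / 3.7 = 0.5119 km⁻¹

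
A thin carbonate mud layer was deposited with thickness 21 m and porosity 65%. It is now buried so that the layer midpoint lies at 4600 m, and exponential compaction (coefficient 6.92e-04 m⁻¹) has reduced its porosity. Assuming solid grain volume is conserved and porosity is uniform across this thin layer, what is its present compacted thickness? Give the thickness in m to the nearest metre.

Working in km (1 km = 1000 m; k in km⁻¹ = k in m⁻¹ × 1000):
Porosity at 4.6 km: φ = 0.65·exp(−0.692×4.6) = 0.0269
Solid-volume conservation: h(1−φ) = h₀(1−φ₀) ⇒ h = h₀·(1−φ₀)/(1−φ)
h = 0.021 × (1 − 0.65)/(1 − 0.0269) = 0.021 × 0.3597 = 0.0076 km

8 m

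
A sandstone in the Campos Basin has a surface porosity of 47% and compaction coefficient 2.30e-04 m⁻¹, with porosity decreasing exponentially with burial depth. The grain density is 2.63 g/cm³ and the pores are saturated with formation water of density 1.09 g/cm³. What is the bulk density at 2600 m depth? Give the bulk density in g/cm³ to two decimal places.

Working in km (1 km = 1000 m; k in km⁻¹ = k in m⁻¹ × 1000):
Porosity at depth: phi = 0.47·exp(−0.23×2.6) = 0.47×0.5499 = 0.2585
Bulk density: ρ_b = (1−phi)ρ_g + phi·ρ_f = 0.7415×2.63 + 0.2585×1.09
       = 1.950 + 0.282 = 2.232 g/cm³

2.23 g/cm³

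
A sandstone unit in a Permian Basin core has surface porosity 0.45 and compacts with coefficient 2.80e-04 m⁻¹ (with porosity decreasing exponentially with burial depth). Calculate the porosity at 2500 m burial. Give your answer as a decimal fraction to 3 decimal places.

0.223

Working in km (1 km = 1000 m; β in km⁻¹ = β in m⁻¹ × 1000):
φ = φ₀·exp(−β·Z) = 0.45 × exp(−0.28 × 2.5) = 0.45 × exp(−0.7)
  = 0.45 × 0.4966 = 0.2235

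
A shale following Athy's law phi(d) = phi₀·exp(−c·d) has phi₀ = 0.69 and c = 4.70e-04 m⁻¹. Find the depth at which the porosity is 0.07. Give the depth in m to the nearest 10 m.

Working in km (1 km = 1000 m; c in km⁻¹ = c in m⁻¹ × 1000):
Invert Athy's law: d = ln(phi₀/phi) / c
d = ln(0.69/0.07) / 0.47 = ln(9.857) / 0.47 = 2.2882 / 0.47 = 4.869 km

4870 m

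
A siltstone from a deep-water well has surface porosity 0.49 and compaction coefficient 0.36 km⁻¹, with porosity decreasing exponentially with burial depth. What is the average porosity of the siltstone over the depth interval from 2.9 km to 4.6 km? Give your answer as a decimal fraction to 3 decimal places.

0.129

⟨n⟩ = (1/(d₂−d₁)) ∫ n₀ e^(−βd) dd = n₀·(e^(−β·d₁) − e^(−β·d₂)) / (β·(d₂−d₁))
e^(−0.36×2.9) = 0.3520; e^(−0.36×4.6) = 0.1909
⟨n⟩ = 0.49 × (0.3520 − 0.1909) / (0.36 × 1.7) = 0.49 × 0.2633 = 0.1290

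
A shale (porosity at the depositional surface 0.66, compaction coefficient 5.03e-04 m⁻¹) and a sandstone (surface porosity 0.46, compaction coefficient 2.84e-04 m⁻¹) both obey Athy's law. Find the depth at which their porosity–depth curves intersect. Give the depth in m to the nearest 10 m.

1650 m

Working in km (1 km = 1000 m; β in km⁻¹ = β in m⁻¹ × 1000):
Set phi₀ₐ e^(−βₐd) = phi₀ᵦ e^(−βᵦd) ⇒ ln(phi₀ₐ/phi₀ᵦ) = (βₐ − βᵦ)·d
d = ln(0.66/0.46) / (0.503 − 0.284) = 0.3610 / 0.219 = 1.648 km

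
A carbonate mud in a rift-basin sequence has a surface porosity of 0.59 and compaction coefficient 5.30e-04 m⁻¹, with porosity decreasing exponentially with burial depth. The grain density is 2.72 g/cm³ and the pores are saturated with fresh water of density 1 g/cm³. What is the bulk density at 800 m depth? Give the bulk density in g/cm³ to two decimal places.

Working in km (1 km = 1000 m; β in km⁻¹ = β in m⁻¹ × 1000):
Porosity at depth: phi = 0.59·exp(−0.53×0.8) = 0.59×0.6544 = 0.3861
Bulk density: ρ_b = (1−phi)ρ_g + phi·ρ_f = 0.6139×2.72 + 0.3861×1
       = 1.670 + 0.386 = 2.056 g/cm³

2.06 g/cm³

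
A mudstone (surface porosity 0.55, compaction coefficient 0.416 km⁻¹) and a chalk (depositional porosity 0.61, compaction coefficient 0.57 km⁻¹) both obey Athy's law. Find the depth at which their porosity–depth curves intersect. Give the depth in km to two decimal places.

0.67 km

Set n₀ₐ e^(−kₐd) = n₀ᵦ e^(−kᵦd) ⇒ ln(n₀ₐ/n₀ᵦ) = (kₐ − kᵦ)·d
d = ln(0.55/0.61) / (0.416 − 0.57) = -0.1035 / -0.154 = 0.672 km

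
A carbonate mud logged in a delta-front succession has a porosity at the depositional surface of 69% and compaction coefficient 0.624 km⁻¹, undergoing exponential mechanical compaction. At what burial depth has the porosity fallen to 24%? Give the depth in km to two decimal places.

1.69 km

Invert Athy's law: Z = ln(phi₀/phi) / β
Z = ln(0.69/0.24) / 0.624 = ln(2.875) / 0.624 = 1.0561 / 0.624 = 1.692 km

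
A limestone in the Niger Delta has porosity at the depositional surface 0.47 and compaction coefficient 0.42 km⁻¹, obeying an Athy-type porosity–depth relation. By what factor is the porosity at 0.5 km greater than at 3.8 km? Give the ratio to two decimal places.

4.00

n(d₁)/n(d₂) = e^(−β·d₁)/e^(−β·d₂) = e^{β(d₂−d₁)}
= exp(0.42 × 3.3) = exp(1.386) = 3.9988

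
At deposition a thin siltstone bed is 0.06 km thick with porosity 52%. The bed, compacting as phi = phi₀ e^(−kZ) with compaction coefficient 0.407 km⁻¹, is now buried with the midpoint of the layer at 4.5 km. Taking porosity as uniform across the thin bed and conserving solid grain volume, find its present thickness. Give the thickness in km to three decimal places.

0.031 km

Porosity at 4.5 km: phi = 0.52·exp(−0.407×4.5) = 0.0833
Solid-volume conservation: h(1−phi) = h₀(1−phi₀) ⇒ h = h₀·(1−phi₀)/(1−phi)
h = 0.06 × (1 − 0.52)/(1 − 0.0833) = 0.06 × 0.5236 = 0.0314 km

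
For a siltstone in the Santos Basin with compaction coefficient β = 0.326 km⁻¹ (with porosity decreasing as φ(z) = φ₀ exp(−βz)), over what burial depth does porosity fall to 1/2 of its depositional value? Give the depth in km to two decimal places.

2.13 km

φ/φ₀ = 1/2 ⇒ exp(−β·z) = 1/2 ⇒ z = ln(2) / β
z = 0.6931 / 0.326 = 2.126 km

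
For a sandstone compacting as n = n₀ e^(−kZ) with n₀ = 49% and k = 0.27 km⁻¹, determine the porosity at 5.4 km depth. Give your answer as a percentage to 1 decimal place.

n = n₀·exp(−k·Z) = 0.49 × exp(−0.27 × 5.4) = 0.49 × exp(−1.458)
  = 0.49 × 0.2327 = 0.1140

11.4%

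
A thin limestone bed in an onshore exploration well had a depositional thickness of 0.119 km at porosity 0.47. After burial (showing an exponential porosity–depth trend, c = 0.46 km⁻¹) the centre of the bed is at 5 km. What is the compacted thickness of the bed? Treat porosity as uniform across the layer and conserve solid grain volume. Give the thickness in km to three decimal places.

Porosity at 5 km: n = 0.47·exp(−0.46×5) = 0.0471
Solid-volume conservation: h(1−n) = h₀(1−n₀) ⇒ h = h₀·(1−n₀)/(1−n)
h = 0.119 × (1 − 0.47)/(1 − 0.0471) = 0.119 × 0.5562 = 0.0662 km

0.066 km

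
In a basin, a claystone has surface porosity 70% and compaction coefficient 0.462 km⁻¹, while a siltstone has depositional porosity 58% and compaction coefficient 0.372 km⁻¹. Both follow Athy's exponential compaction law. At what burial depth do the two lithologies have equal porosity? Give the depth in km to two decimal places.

2.09 km

Set phi₀ₐ e^(−cₐZ) = phi₀ᵦ e^(−cᵦZ) ⇒ ln(phi₀ₐ/phi₀ᵦ) = (cₐ − cᵦ)·Z
Z = ln(0.7/0.58) / (0.462 − 0.372) = 0.1881 / 0.09 = 2.089 km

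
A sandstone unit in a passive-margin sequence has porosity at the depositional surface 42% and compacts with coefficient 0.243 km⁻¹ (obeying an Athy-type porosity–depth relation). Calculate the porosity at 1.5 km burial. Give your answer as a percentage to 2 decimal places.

φ = φ₀·exp(−k·z) = 0.42 × exp(−0.243 × 1.5) = 0.42 × exp(−0.3645)
  = 0.42 × 0.6945 = 0.2917

29.17%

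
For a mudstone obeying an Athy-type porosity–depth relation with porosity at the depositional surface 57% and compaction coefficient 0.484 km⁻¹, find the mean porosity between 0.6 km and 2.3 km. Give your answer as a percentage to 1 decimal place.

29.1%

⟨phi⟩ = (1/(d₂−d₁)) ∫ phi₀ e^(−cd) dd = phi₀·(e^(−c·d₁) − e^(−c·d₂)) / (c·(d₂−d₁))
e^(−0.484×0.6) = 0.7480; e^(−0.484×2.3) = 0.3285
⟨phi⟩ = 0.57 × (0.7480 − 0.3285) / (0.484 × 1.7) = 0.57 × 0.5098 = 0.2906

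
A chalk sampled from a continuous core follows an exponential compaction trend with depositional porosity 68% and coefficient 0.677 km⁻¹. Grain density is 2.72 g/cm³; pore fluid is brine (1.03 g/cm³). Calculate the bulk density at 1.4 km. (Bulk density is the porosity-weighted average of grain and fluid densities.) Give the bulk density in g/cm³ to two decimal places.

2.27 g/cm³

Porosity at depth: φ = 0.68·exp(−0.677×1.4) = 0.68×0.3876 = 0.2636
Bulk density: ρ_b = (1−φ)ρ_g + φ·ρ_f = 0.7364×2.72 + 0.2636×1.03
       = 2.003 + 0.271 = 2.275 g/cm³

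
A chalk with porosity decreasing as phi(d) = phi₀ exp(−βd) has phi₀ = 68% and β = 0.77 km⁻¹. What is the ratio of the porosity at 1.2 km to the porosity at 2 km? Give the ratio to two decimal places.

1.85

phi(d₁)/phi(d₂) = e^(−β·d₁)/e^(−β·d₂) = e^{β(d₂−d₁)}
= exp(0.77 × 0.8) = exp(0.616) = 1.8515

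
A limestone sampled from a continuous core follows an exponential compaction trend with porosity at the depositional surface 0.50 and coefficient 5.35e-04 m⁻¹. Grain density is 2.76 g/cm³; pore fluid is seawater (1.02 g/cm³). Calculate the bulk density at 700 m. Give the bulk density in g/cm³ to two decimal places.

Working in km (1 km = 1000 m; β in km⁻¹ = β in m⁻¹ × 1000):
Porosity at depth: φ = 0.5·exp(−0.535×0.7) = 0.5×0.6876 = 0.3438
Bulk density: ρ_b = (1−φ)ρ_g + φ·ρ_f = 0.6562×2.76 + 0.3438×1.02
       = 1.811 + 0.351 = 2.162 g/cm³

2.16 g/cm³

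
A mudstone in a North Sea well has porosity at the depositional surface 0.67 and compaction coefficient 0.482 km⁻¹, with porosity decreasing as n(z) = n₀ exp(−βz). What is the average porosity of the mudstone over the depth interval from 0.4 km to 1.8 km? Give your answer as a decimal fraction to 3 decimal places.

0.402

⟨n⟩ = (1/(z₂−z₁)) ∫ n₀ e^(−βz) dz = n₀·(e^(−β·z₁) − e^(−β·z₂)) / (β·(z₂−z₁))
e^(−0.482×0.4) = 0.8246; e^(−0.482×1.8) = 0.4200
⟨n⟩ = 0.67 × (0.8246 − 0.4200) / (0.482 × 1.4) = 0.67 × 0.5997 = 0.4018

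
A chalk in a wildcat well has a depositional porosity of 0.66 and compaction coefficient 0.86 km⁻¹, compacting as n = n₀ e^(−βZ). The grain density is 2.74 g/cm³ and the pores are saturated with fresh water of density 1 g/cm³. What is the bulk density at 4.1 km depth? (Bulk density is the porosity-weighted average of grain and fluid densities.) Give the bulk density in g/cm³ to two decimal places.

2.71 g/cm³

Porosity at depth: n = 0.66·exp(−0.86×4.1) = 0.66×0.0294 = 0.0194
Bulk density: ρ_b = (1−n)ρ_g + n·ρ_f = 0.9806×2.74 + 0.0194×1
       = 2.687 + 0.019 = 2.706 g/cm³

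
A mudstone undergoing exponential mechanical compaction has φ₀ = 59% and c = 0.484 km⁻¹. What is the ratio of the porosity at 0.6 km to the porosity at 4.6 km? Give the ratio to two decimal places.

φ(z₁)/φ(z₂) = e^(−c·z₁)/e^(−c·z₂) = e^{c(z₂−z₁)}
= exp(0.484 × 4) = exp(1.936) = 6.9310

6.93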